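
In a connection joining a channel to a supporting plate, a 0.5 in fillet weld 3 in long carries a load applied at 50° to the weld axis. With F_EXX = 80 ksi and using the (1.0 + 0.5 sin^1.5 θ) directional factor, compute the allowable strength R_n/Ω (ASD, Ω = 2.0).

R_n/Ω ≈ 34 kips

t_e = 0.707 × 0.5 = 0.3535 in; A_we = 0.3535 × 3 = 1.06 in².
Directional factor: 1.0 + 0.5 sin^1.5(50°) = 1.335.
F_nw = 0.6 × 80 × 1.335 = 64.09 ksi.
R_n/Ω = (64.09 × 1.06) / 2.0 = 33.98 kips.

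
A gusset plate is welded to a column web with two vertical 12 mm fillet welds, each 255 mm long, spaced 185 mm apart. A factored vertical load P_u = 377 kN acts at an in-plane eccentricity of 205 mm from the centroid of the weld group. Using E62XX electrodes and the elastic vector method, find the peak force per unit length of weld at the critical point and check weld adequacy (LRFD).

f_max ≈ 2220 N/mm; adequate

E62XX → F_EXX = 620 MPa.
Total weld length L_w = 510 mm. Treat welds as unit-width lines.
Polar moment about centroid: J = 2[d³/12 + d(b/2)²] = 2[255³/12 + 255×92.5²] = 7127000 mm³.
Direct shear f_v = P/L_w = 377×10³ / 510 = 739.2 N/mm (vertical).
Torsion M = P·e = 377×10³ × 205 = 77285000 N·mm.
Critical point at (x, y) = (92.5, 127.5) from centroid. f_tx = M·y/J = 1383 N/mm; f_ty = M·x/J = 1003 N/mm.
Resultant f_max = √[f_tx² + (f_v + f_ty)²] = √[1383² + (739.2 + 1003)²] = 2224 N/mm.
Capacity per unit length: φr_n = 0.75 × 0.6 × 620 × (0.707 × 12) = 2367 N/mm.
2224 ≤ 2367 → adequate.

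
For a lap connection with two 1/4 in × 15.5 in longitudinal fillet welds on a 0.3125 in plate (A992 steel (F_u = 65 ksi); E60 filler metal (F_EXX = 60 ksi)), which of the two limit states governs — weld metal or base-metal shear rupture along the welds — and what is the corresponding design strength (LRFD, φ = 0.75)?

t_e = 0.707 × 0.25 = 0.1767 in; L = 31 in.
Weld metal: φR_n = 0.75 × 0.6 × 60 × 0.1767 × 31 = 147.9 kip.
Base metal (shear rupture): φR_n = 0.75 × 0.6 × 65 × 0.3125 × 31 = 283.4 kip.
Governing: weld metal.

φR_n ≈ 148 kip (weld metal governs)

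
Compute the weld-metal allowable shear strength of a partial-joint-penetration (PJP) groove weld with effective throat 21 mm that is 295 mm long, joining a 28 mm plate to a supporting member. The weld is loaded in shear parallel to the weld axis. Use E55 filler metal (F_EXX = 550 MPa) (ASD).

R_n/Ω ≈ 1020 kN

Effective throat (given) t_e = 21 mm.
A_we = 21 × 295 = 6195 mm².
F_nw = 0.6 F_EXX = 330 MPa.
R_n/Ω = (330 × 6195) / 2.0 × 10⁻³ = 1022 kN.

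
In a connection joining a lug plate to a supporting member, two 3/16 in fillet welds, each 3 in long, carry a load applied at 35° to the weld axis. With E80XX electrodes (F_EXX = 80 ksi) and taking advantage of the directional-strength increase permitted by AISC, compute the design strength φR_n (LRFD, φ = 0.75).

φR_n ≈ 34.9 kips

t_e = 0.707 × 0.1875 = 0.1326 in; A_we = 0.1326 × 6 = 0.7954 in².
Directional factor: 1.0 + 0.5 sin^1.5(35°) = 1.217.
F_nw = 0.6 × 80 × 1.217 = 58.43 ksi.
φR_n = 0.75 × 58.43 × 0.7954 = 34.85 kips.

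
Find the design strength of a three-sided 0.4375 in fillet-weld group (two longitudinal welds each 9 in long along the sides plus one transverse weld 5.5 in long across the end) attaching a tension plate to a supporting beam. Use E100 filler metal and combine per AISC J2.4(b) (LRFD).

E100XX → F_EXX = 100 ksi.
t_e = 0.707 × 0.4375 = 0.3093 in.
R_nwl = 0.6 × 100 × 0.3093 × 18 = 334.1 kips (longitudinal, 2 welds).
R_nwt = 0.6 × 100 × 0.3093 × 5.5 = 102.1 kips (transverse, base value).
(i) R_nwl + R_nwt = 436.1 kips; (ii) 0.85 R_nwl + 1.5 R_nwt = 437.1 kips.
R_n = max = 437.1 kips [governs: (ii)]; φR_n = 327.8 kips.

φR_n ≈ 328 kips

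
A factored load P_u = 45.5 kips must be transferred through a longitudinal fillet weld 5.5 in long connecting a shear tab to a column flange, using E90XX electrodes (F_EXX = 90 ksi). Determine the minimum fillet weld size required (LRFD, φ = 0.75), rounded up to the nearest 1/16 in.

w = 5/16 in

Total weld length L = 5.5 in.
Required throat t_e = P_u / (φ × 0.6 F_EXX × L) = 45.5 / (0.75 × 0.6 × 90 × 5.5) = 0.2043 in.
Required leg w = t_e / 0.707 = 0.2889 in → use 5/16 in.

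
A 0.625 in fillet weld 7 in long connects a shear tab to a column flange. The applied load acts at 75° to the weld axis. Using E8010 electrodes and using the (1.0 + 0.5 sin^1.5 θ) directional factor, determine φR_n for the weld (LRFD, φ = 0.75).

φR_n ≈ 164 kips

E80XX → F_EXX = 80 ksi.
t_e = 0.707 × 0.625 = 0.4419 in; A_we = 0.4419 × 7 = 3.093 in².
Directional factor: 1.0 + 0.5 sin^1.5(75°) = 1.475.
F_nw = 0.6 × 80 × 1.475 = 70.78 ksi.
φR_n = 0.75 × 70.78 × 3.093 = 164.2 kips.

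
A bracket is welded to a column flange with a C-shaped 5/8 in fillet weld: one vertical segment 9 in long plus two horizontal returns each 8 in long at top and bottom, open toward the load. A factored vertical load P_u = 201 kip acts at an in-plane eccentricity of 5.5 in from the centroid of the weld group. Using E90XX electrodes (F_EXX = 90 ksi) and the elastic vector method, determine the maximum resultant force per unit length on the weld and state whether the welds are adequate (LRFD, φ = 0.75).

f_max ≈ 20.7 kip/in; NOT adequate

Total weld length L_w = 25 in. Treat welds as unit-width lines.
Centroid: x̄ = 2×8×4 / 25 = 2.56 in from the vertical weld.
Polar moment about centroid: J = I_x + I_y = [9³/12 + 2×8×4.5²] + [9×2.56² + 2(8³/12 + 8×1.44²)] = 562.2 in³.
Direct shear f_v = P/L_w = 201 / 25 = 8.04 kip/in (vertical).
Torsion M = P·e = 201 × 5.5 = 1105.5 kip·in.
Critical point at (x, y) = (5.44, 4.5) from centroid. f_tx = M·y/J = 8.848 kip/in; f_ty = M·x/J = 10.7 kip/in.
Resultant f_max = √[f_tx² + (f_v + f_ty)²] = √[8.848² + (8.04 + 10.7)²] = 20.72 kip/in.
Capacity per unit length: φr_n = 0.75 × 0.6 × 90 × (0.707 × 0.625) = 17.9 kip/in.
20.72 > 17.9 → NOT adequate.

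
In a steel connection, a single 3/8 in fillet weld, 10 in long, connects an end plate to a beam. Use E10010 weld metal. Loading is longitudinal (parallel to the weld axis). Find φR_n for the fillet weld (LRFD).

φR_n ≈ 119 kip

E100XX → F_EXX = 100 ksi.
Effective throat t_e = 0.707 × 0.375 = 0.2651 in.
Total length L = 10 in; A_we = 0.2651 × 10 = 2.651 in².
F_nw = 0.6 F_EXX = 0.6 × 100 = 60 ksi.
φR_n = 0.75 × 60 × 2.651 = 119.3 kip.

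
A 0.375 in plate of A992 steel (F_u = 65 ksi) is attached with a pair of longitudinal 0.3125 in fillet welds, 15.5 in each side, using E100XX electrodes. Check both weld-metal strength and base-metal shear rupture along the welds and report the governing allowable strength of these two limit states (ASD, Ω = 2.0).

E100XX → F_EXX = 100 ksi.
t_e = 0.707 × 0.3125 = 0.2209 in; L = 31 in.
Weld metal: R_n/Ω = (1/2.0) × 0.6 × 100 × 0.2209 × 31 = 205.5 kip.
Base metal (shear rupture): R_n/Ω = (1/2.0) × 0.6 × 65 × 0.375 × 31 = 226.7 kip.
Governing: weld metal.

R_n/Ω ≈ 205 kip (weld metal governs)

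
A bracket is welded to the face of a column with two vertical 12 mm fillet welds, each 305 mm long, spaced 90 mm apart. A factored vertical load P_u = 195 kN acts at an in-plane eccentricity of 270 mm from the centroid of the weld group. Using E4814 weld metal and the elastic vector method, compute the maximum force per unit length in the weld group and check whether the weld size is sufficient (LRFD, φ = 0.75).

E48XX → F_EXX = 480 MPa.
Total weld length L_w = 610 mm. Treat welds as unit-width lines.
Polar moment about centroid: J = 2[d³/12 + d(b/2)²] = 2[305³/12 + 305×45²] = 5964000 mm³.
Direct shear f_v = P/L_w = 195×10³ / 610 = 319.7 N/mm (vertical).
Torsion M = P·e = 195×10³ × 270 = 52650000 N·mm.
Critical point at (x, y) = (45, 152.5) from centroid. f_tx = M·y/J = 1346 N/mm; f_ty = M·x/J = 397.3 N/mm.
Resultant f_max = √[f_tx² + (f_v + f_ty)²] = √[1346² + (319.7 + 397.3)²] = 1525 N/mm.
Capacity per unit length: φr_n = 0.75 × 0.6 × 480 × (0.707 × 12) = 1833 N/mm.
1525 ≤ 1833 → adequate.

f_max ≈ 1530 N/mm; adequate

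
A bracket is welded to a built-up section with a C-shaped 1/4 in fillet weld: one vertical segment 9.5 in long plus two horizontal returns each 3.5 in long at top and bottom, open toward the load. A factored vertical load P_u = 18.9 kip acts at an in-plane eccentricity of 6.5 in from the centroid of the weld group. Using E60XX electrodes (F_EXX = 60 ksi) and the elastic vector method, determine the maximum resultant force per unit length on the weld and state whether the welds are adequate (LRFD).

Total weld length L_w = 16.5 in. Treat welds as unit-width lines.
Centroid: x̄ = 2×3.5×1.75 / 16.5 = 0.7424 in from the vertical weld.
Polar moment about centroid: J = I_x + I_y = [9.5³/12 + 2×3.5×4.75²] + [9.5×0.7424² + 2(3.5³/12 + 3.5×1.008²)] = 248.9 in³.
Direct shear f_v = P/L_w = 18.9 / 16.5 = 1.145 kip/in (vertical).
Torsion M = P·e = 18.9 × 6.5 = 122.85 kip·in.
Critical point at (x, y) = (2.758, 4.75) from centroid. f_tx = M·y/J = 2.345 kip/in; f_ty = M·x/J = 1.361 kip/in.
Resultant f_max = √[f_tx² + (f_v + f_ty)²] = √[2.345² + (1.145 + 1.361)²] = 3.432 kip/in.
Capacity per unit length: φr_n = 0.75 × 0.6 × 60 × (0.707 × 0.25) = 4.772 kip/in.
3.432 ≤ 4.772 → adequate.

f_max ≈ 3.43 kip/in; adequate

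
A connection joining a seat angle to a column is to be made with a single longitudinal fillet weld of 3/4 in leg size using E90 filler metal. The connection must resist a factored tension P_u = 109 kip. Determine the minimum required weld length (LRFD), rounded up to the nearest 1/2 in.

L = 5.5 in

E90XX → F_EXX = 90 ksi.
Throat t_e = 0.707 × 0.75 = 0.5302 in.
φr_n = 0.75 × 0.6 × 90 × 0.5302 = 21.48 kip/in.
L_req = P_u / φr_n = 109 / 21.48 = 5.076 in total.
Round up → use L = 5.5 in.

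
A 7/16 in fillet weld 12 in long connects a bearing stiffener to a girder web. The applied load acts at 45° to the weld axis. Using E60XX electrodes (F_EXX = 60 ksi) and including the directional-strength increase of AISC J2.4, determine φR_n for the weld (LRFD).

φR_n ≈ 130 kips

t_e = 0.707 × 0.4375 = 0.3093 in; A_we = 0.3093 × 12 = 3.712 in².
Directional factor: 1.0 + 0.5 sin^1.5(45°) = 1.297.
F_nw = 0.6 × 60 × 1.297 = 46.7 ksi.
φR_n = 0.75 × 46.7 × 3.712 = 130 kips.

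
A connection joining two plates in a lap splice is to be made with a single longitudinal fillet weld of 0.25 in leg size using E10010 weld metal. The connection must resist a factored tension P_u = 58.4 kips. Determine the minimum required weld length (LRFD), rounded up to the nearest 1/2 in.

L = 7.5 in

E100XX → F_EXX = 100 ksi.
Throat t_e = 0.707 × 0.25 = 0.1767 in.
φr_n = 0.75 × 0.6 × 100 × 0.1767 = 7.954 kips/in.
L_req = P_u / φr_n = 58.4 / 7.954 = 7.342 in total.
Round up → use L = 7.5 in.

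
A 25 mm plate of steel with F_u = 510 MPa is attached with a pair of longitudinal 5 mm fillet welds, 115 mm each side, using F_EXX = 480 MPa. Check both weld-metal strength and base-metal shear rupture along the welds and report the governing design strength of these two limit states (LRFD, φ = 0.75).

φR_n ≈ 176 kN (weld metal governs)

t_e = 0.707 × 5 = 3.535 mm; L = 230 mm.
Weld metal: φR_n = 0.75 × 0.6 × 480 × 3.535 × 230 × 10⁻³ = 175.6 kN.
Base metal (shear rupture): φR_n = 0.75 × 0.6 × 510 × 25 × 230 × 10⁻³ = 1320 kN.
Governing: weld metal.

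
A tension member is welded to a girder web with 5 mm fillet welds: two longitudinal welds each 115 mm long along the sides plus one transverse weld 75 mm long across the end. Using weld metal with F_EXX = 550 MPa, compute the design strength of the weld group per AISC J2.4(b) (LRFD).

φR_n ≈ 269 kN

t_e = 0.707 × 5 = 3.535 mm.
R_nwl = 0.6 × 550 × 3.535 × 230 × 10⁻³ = 268.3 kN (longitudinal, 2 welds).
R_nwt = 0.6 × 550 × 3.535 × 75 × 10⁻³ = 87.49 kN (transverse, base value).
(i) R_nwl + R_nwt = 355.8 kN; (ii) 0.85 R_nwl + 1.5 R_nwt = 359.3 kN.
R_n = max = 359.3 kN [governs: (ii)]; φR_n = 269.5 kN.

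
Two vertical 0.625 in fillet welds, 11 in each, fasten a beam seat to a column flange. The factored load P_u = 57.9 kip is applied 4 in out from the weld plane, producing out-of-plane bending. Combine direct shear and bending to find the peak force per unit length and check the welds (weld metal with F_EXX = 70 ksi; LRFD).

L_w = 2 × 11 = 22 in; section modulus (unit throat) S = 2 × L²/6 = 40.33 in².
Direct shear f_v = P/L_w = 57.9/22 = 2.632 kip/in.
Moment M = P × e = 57.9 × 4 = 231.6 kip·in; bending f_b = M/S = 5.742 kip/in.
f_max = √(f_v² + f_b²) = √(2.632² + 5.742²) = 6.317 kip/in.
φr_n = 0.75 × 0.6 × 70 × (0.707 × 0.625) = 13.92 kip/in → adequate.

f_max ≈ 6.32 kip/in; adequate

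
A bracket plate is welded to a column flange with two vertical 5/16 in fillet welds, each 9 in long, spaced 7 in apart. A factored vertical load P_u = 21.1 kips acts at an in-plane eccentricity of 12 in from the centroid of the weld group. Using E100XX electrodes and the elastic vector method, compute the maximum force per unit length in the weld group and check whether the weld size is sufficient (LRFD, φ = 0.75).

f_max ≈ 5.03 kip/in; adequate

E100XX → F_EXX = 100 ksi.
Total weld length L_w = 18 in. Treat welds as unit-width lines.
Polar moment about centroid: J = 2[d³/12 + d(b/2)²] = 2[9³/12 + 9×3.5²] = 342 in³.
Direct shear f_v = P/L_w = 21.1 / 18 = 1.172 kip/in (vertical).
Torsion M = P·e = 21.1 × 12 = 253.2 kip·in.
Critical point at (x, y) = (3.5, 4.5) from centroid. f_tx = M·y/J = 3.332 kip/in; f_ty = M·x/J = 2.591 kip/in.
Resultant f_max = √[f_tx² + (f_v + f_ty)²] = √[3.332² + (1.172 + 2.591)²] = 5.026 kip/in.
Capacity per unit length: φr_n = 0.75 × 0.6 × 100 × (0.707 × 0.3125) = 9.942 kip/in.
5.026 ≤ 9.942 → adequate.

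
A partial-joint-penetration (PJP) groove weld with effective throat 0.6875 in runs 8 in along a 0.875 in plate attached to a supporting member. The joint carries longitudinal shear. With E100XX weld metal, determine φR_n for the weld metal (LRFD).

φR_n ≈ 248 kips

E100XX → F_EXX = 100 ksi.
Effective throat (given) t_e = 0.6875 in.
A_we = 0.6875 × 8 = 5.5 in².
F_nw = 0.6 F_EXX = 60 ksi.
φR_n = 0.75 × 60 × 5.5 = 247.5 kips.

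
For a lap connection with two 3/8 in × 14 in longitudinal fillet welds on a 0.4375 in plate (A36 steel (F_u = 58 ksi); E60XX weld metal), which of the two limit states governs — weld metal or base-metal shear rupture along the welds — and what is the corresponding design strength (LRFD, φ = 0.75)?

E60XX → F_EXX = 60 ksi.
t_e = 0.707 × 0.375 = 0.2651 in; L = 28 in.
Weld metal: φR_n = 0.75 × 0.6 × 60 × 0.2651 × 28 = 200.4 kip.
Base metal (shear rupture): φR_n = 0.75 × 0.6 × 58 × 0.4375 × 28 = 319.7 kip.
Governing: weld metal.

φR_n ≈ 200 kip (weld metal governs)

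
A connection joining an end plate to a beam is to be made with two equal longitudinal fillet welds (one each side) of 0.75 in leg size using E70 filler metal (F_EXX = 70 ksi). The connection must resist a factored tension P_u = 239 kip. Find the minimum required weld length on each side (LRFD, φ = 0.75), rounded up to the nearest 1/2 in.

Throat t_e = 0.707 × 0.75 = 0.5302 in.
φr_n = 0.75 × 0.6 × 70 × 0.5302 = 16.7 kip/in.
L_req = P_u / φr_n = 239 / 16.7 = 14.31 in total.
Per side: 14.31 / 2 = 7.154 in.
Round up → use L = 7.5 in on each side.

L = 7.5 in on each side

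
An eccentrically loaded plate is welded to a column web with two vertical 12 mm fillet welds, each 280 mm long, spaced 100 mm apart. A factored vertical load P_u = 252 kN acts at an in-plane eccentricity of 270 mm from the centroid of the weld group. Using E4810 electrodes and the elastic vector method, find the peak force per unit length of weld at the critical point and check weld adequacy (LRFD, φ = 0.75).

f_max ≈ 2190 N/mm; NOT adequate

E48XX → F_EXX = 480 MPa.
Total weld length L_w = 560 mm. Treat welds as unit-width lines.
Polar moment about centroid: J = 2[d³/12 + d(b/2)²] = 2[280³/12 + 280×50²] = 5059000 mm³.
Direct shear f_v = P/L_w = 252×10³ / 560 = 450 N/mm (vertical).
Torsion M = P·e = 252×10³ × 270 = 68040000 N·mm.
Critical point at (x, y) = (50, 140) from centroid. f_tx = M·y/J = 1883 N/mm; f_ty = M·x/J = 672.5 N/mm.
Resultant f_max = √[f_tx² + (f_v + f_ty)²] = √[1883² + (450 + 672.5)²] = 2192 N/mm.
Capacity per unit length: φr_n = 0.75 × 0.6 × 480 × (0.707 × 12) = 1833 N/mm.
2192 > 1833 → NOT adequate.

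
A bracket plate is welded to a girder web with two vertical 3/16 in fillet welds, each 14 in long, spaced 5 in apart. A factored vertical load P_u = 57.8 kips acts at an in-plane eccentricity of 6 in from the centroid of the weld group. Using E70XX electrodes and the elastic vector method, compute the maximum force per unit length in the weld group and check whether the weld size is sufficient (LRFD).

E70XX → F_EXX = 70 ksi.
Total weld length L_w = 28 in. Treat welds as unit-width lines.
Polar moment about centroid: J = 2[d³/12 + d(b/2)²] = 2[14³/12 + 14×2.5²] = 632.3 in³.
Direct shear f_v = P/L_w = 57.8 / 28 = 2.064 kip/in (vertical).
Torsion M = P·e = 57.8 × 6 = 346.8 kip·in.
Critical point at (x, y) = (2.5, 7) from centroid. f_tx = M·y/J = 3.839 kip/in; f_ty = M·x/J = 1.371 kip/in.
Resultant f_max = √[f_tx² + (f_v + f_ty)²] = √[3.839² + (2.064 + 1.371)²] = 5.152 kip/in.
Capacity per unit length: φr_n = 0.75 × 0.6 × 70 × (0.707 × 0.1875) = 4.176 kip/in.
5.152 > 4.176 → NOT adequate.

f_max ≈ 5.15 kip/in; NOT adequate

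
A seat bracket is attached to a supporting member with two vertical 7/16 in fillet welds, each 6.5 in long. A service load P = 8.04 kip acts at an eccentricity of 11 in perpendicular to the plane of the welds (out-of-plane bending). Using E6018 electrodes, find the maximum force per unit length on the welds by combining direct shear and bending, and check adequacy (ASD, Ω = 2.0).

f_max ≈ 6.31 kip/in; NOT adequate

E60XX → F_EXX = 60 ksi.
L_w = 2 × 6.5 = 13 in; section modulus (unit throat) S = 2 × L²/6 = 14.08 in².
Direct shear f_v = P/L_w = 8.04/13 = 0.6185 kip/in.
Moment M = P × e = 8.04 × 11 = 88.44 kip·in; bending f_b = M/S = 6.28 kip/in.
f_max = √(f_v² + f_b²) = √(0.6185² + 6.28²) = 6.31 kip/in.
r_n/Ω = (1/2.0) × 0.6 × 60 × (0.707 × 0.4375) = 5.568 kip/in → NOT adequate.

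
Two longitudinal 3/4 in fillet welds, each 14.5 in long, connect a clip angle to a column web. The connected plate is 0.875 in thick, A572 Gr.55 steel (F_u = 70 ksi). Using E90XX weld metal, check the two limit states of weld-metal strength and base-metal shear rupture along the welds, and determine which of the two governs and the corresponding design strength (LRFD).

E90XX → F_EXX = 90 ksi.
t_e = 0.707 × 0.75 = 0.5302 in; L = 29 in.
Weld metal: φR_n = 0.75 × 0.6 × 90 × 0.5302 × 29 = 622.8 kips.
Base metal (shear rupture): φR_n = 0.75 × 0.6 × 70 × 0.875 × 29 = 799.3 kips.
Governing: weld metal.

φR_n ≈ 623 kips (weld metal governs)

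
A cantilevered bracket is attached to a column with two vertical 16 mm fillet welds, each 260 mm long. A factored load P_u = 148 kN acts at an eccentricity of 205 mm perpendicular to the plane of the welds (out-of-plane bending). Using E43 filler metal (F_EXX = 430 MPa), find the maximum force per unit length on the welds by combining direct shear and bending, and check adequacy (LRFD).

L_w = 2 × 260 = 520 mm; section modulus (unit throat) S = 2 × L²/6 = 22530 mm².
Direct shear f_v = P/L_w = 148×10³/520 = 284.6 N/mm.
Moment M = P × e = 148×10³ × 205 = 30340000 N·mm; bending f_b = M/S = 1346 N/mm.
f_max = √(f_v² + f_b²) = √(284.6² + 1346²) = 1376 N/mm.
φr_n = 0.75 × 0.6 × 430 × (0.707 × 16) = 2189 N/mm → adequate.

f_max ≈ 1380 N/mm; adequate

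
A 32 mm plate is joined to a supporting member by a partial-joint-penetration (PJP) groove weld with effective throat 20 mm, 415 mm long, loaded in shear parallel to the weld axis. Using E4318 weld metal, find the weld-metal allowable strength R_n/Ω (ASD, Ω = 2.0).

E43XX → F_EXX = 430 MPa.
Effective throat (given) t_e = 20 mm.
A_we = 20 × 415 = 8300 mm².
F_nw = 0.6 F_EXX = 258 MPa.
R_n/Ω = (258 × 8300) / 2.0 × 10⁻³ = 1071 kN.

R_n/Ω ≈ 1070 kN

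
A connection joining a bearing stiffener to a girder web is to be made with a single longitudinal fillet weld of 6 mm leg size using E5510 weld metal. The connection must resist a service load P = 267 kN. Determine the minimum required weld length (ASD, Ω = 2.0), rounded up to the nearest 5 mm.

L = 385 mm

E55XX → F_EXX = 550 MPa.
Throat t_e = 0.707 × 6 = 4.242 mm.
r_n/Ω = (0.6 × 550 × 4.242) / 2.0 = 699.9 N/mm = 0.6999 kN/mm.
L_req = P / (r_n/Ω) = 267 / 0.6999 = 381.5 mm total.
Round up → use L = 385 mm.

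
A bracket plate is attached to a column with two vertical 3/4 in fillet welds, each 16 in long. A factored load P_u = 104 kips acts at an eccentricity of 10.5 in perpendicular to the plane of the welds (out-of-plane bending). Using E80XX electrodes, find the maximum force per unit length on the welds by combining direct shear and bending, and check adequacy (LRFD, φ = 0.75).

E80XX → F_EXX = 80 ksi.
L_w = 2 × 16 = 32 in; section modulus (unit throat) S = 2 × L²/6 = 85.33 in².
Direct shear f_v = P/L_w = 104/32 = 3.25 kip/in.
Moment M = P × e = 104 × 10.5 = 1092 kip·in; bending f_b = M/S = 12.8 kip/in.
f_max = √(f_v² + f_b²) = √(3.25² + 12.8²) = 13.2 kip/in.
φr_n = 0.75 × 0.6 × 80 × (0.707 × 0.75) = 19.09 kip/in → adequate.

f_max ≈ 13.2 kip/in; adequate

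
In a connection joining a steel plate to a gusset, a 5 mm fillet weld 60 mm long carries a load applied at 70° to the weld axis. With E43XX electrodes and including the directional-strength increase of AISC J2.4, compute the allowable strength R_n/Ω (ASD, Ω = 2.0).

E43XX → F_EXX = 430 MPa.
t_e = 0.707 × 5 = 3.535 mm; A_we = 3.535 × 60 = 212.1 mm².
Directional factor: 1.0 + 0.5 sin^1.5(70°) = 1.455.
F_nw = 0.6 × 430 × 1.455 = 375.5 MPa.
R_n/Ω = (375.5 × 212.1) / 2.0 × 10⁻³ = 39.82 kN.

R_n/Ω ≈ 39.8 kN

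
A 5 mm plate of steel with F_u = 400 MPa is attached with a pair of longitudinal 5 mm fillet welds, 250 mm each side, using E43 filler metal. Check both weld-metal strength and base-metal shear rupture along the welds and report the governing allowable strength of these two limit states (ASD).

E43XX → F_EXX = 430 MPa.
t_e = 0.707 × 5 = 3.535 mm; L = 500 mm.
Weld metal: R_n/Ω = (1/2.0) × 0.6 × 430 × 3.535 × 500 × 10⁻³ = 228 kN.
Base metal (shear rupture): R_n/Ω = (1/2.0) × 0.6 × 400 × 5 × 500 × 10⁻³ = 300 kN.
Governing: weld metal.

R_n/Ω ≈ 228 kN (weld metal governs)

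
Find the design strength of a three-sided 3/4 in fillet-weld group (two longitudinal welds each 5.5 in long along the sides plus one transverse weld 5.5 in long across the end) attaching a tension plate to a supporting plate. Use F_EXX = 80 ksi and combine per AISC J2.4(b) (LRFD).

t_e = 0.707 × 0.75 = 0.5302 in.
R_nwl = 0.6 × 80 × 0.5302 × 11 = 280 kips (longitudinal, 2 welds).
R_nwt = 0.6 × 80 × 0.5302 × 5.5 = 140 kips (transverse, base value).
(i) R_nwl + R_nwt = 420 kips; (ii) 0.85 R_nwl + 1.5 R_nwt = 448 kips.
R_n = max = 448 kips [governs: (ii)]; φR_n = 336 kips.

φR_n ≈ 336 kips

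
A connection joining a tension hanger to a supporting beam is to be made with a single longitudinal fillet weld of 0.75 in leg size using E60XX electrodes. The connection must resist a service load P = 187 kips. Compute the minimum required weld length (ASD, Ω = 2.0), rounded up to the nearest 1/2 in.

E60XX → F_EXX = 60 ksi.
Throat t_e = 0.707 × 0.75 = 0.5302 in.
r_n/Ω = (0.6 × 60 × 0.5302) / 2.0 = 9.544 kip/in.
L_req = P / (r_n/Ω) = 187 / 9.544 = 19.59 in total.
Round up → use L = 20 in.

L = 20 in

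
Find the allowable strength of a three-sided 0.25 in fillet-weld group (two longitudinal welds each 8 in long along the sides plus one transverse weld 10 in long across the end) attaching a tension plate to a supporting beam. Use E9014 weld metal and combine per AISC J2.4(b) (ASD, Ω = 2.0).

E90XX → F_EXX = 90 ksi.
t_e = 0.707 × 0.25 = 0.1767 in.
R_nwl = 0.6 × 90 × 0.1767 × 16 = 152.7 kips (longitudinal, 2 welds).
R_nwt = 0.6 × 90 × 0.1767 × 10 = 95.44 kips (transverse, base value).
(i) R_nwl + R_nwt = 248.2 kips; (ii) 0.85 R_nwl + 1.5 R_nwt = 273 kips.
R_n = max = 273 kips [governs: (ii)]; R_n/Ω = 136.5 kips.

R_n/Ω ≈ 136 kips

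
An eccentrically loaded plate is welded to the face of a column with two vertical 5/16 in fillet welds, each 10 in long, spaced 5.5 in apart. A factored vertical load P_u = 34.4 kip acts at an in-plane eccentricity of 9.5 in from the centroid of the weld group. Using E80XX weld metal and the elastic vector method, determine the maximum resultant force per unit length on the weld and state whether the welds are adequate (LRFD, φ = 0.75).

f_max ≈ 6.86 kip/in; adequate

E80XX → F_EXX = 80 ksi.
Total weld length L_w = 20 in. Treat welds as unit-width lines.
Polar moment about centroid: J = 2[d³/12 + d(b/2)²] = 2[10³/12 + 10×2.75²] = 317.9 in³.
Direct shear f_v = P/L_w = 34.4 / 20 = 1.72 kip/in (vertical).
Torsion M = P·e = 34.4 × 9.5 = 326.8 kip·in.
Critical point at (x, y) = (2.75, 5) from centroid. f_tx = M·y/J = 5.14 kip/in; f_ty = M·x/J = 2.827 kip/in.
Resultant f_max = √[f_tx² + (f_v + f_ty)²] = √[5.14² + (1.72 + 2.827)²] = 6.862 kip/in.
Capacity per unit length: φr_n = 0.75 × 0.6 × 80 × (0.707 × 0.3125) = 7.954 kip/in.
6.862 ≤ 7.954 → adequate.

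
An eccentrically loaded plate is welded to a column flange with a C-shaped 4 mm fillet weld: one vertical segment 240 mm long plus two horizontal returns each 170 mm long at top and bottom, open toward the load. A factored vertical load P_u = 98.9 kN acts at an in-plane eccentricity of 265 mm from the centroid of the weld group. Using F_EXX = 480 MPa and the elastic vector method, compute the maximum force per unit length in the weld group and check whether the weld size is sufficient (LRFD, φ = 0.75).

Total weld length L_w = 580 mm. Treat welds as unit-width lines.
Centroid: x̄ = 2×170×85 / 580 = 49.83 mm from the vertical weld.
Polar moment about centroid: J = I_x + I_y = [240³/12 + 2×170×120²] + [240×49.83² + 2(170³/12 + 170×35.17²)] = 7883000 mm³.
Direct shear f_v = P/L_w = 98.9×10³ / 580 = 170.5 N/mm (vertical).
Torsion M = P·e = 98.9×10³ × 265 = 26208000 N·mm.
Critical point at (x, y) = (120.2, 120) from centroid. f_tx = M·y/J = 398.9 N/mm; f_ty = M·x/J = 399.5 N/mm.
Resultant f_max = √[f_tx² + (f_v + f_ty)²] = √[398.9² + (170.5 + 399.5)²] = 695.8 N/mm.
Capacity per unit length: φr_n = 0.75 × 0.6 × 480 × (0.707 × 4) = 610.8 N/mm.
695.8 > 610.8 → NOT adequate.

f_max ≈ 696 N/mm; NOT adequate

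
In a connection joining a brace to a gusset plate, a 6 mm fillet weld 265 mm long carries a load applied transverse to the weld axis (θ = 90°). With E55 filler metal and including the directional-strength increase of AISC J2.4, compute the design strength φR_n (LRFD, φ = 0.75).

E55XX → F_EXX = 550 MPa.
t_e = 0.707 × 6 = 4.242 mm; A_we = 4.242 × 265 = 1124 mm².
Directional factor: 1.0 + 0.5 sin^1.5(90°) = 1.5.
F_nw = 0.6 × 550 × 1.5 = 495 MPa.
φR_n = 0.75 × 495 × 1124 × 10⁻³ = 417.3 kN.

φR_n ≈ 417 kN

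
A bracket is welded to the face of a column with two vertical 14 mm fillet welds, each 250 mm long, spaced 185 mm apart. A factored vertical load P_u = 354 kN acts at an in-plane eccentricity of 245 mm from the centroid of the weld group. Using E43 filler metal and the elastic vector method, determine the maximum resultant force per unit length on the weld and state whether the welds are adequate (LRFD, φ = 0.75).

E43XX → F_EXX = 430 MPa.
Total weld length L_w = 500 mm. Treat welds as unit-width lines.
Polar moment about centroid: J = 2[d³/12 + d(b/2)²] = 2[250³/12 + 250×92.5²] = 6882000 mm³.
Direct shear f_v = P/L_w = 354×10³ / 500 = 708 N/mm (vertical).
Torsion M = P·e = 354×10³ × 245 = 86730000 N·mm.
Critical point at (x, y) = (92.5, 125) from centroid. f_tx = M·y/J = 1575 N/mm; f_ty = M·x/J = 1166 N/mm.
Resultant f_max = √[f_tx² + (f_v + f_ty)²] = √[1575² + (708 + 1166)²] = 2448 N/mm.
Capacity per unit length: φr_n = 0.75 × 0.6 × 430 × (0.707 × 14) = 1915 N/mm.
2448 > 1915 → NOT adequate.

f_max ≈ 2450 N/mm; NOT adequate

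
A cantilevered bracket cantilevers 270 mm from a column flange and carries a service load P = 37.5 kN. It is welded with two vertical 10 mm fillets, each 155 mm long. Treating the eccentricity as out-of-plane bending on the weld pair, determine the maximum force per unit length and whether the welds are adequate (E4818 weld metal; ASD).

E48XX → F_EXX = 480 MPa.
L_w = 2 × 155 = 310 mm; section modulus (unit throat) S = 2 × L²/6 = 8008 mm².
Direct shear f_v = P/L_w = 37.5×10³/310 = 121 N/mm.
Moment M = P × e = 37.5×10³ × 270 = 10125000 N·mm; bending f_b = M/S = 1264 N/mm.
f_max = √(f_v² + f_b²) = √(121² + 1264²) = 1270 N/mm.
r_n/Ω = (1/2.0) × 0.6 × 480 × (0.707 × 10) = 1018 N/mm → NOT adequate.

f_max ≈ 1270 N/mm; NOT adequate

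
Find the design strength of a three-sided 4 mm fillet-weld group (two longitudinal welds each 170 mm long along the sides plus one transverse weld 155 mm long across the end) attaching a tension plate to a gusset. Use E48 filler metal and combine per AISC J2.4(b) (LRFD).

φR_n ≈ 319 kN

E48XX → F_EXX = 480 MPa.
t_e = 0.707 × 4 = 2.828 mm.
R_nwl = 0.6 × 480 × 2.828 × 340 × 10⁻³ = 276.9 kN (longitudinal, 2 welds).
R_nwt = 0.6 × 480 × 2.828 × 155 × 10⁻³ = 126.2 kN (transverse, base value).
(i) R_nwl + R_nwt = 403.2 kN; (ii) 0.85 R_nwl + 1.5 R_nwt = 424.7 kN.
R_n = max = 424.7 kN [governs: (ii)]; φR_n = 318.6 kN.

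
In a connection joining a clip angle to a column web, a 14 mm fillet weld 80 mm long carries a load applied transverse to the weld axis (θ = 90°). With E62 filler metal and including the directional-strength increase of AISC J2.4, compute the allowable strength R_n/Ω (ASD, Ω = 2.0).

R_n/Ω ≈ 221 kN

E62XX → F_EXX = 620 MPa.
t_e = 0.707 × 14 = 9.898 mm; A_we = 9.898 × 80 = 791.8 mm².
Directional factor: 1.0 + 0.5 sin^1.5(90°) = 1.5.
F_nw = 0.6 × 620 × 1.5 = 558 MPa.
R_n/Ω = (558 × 791.8) / 2.0 × 10⁻³ = 220.9 kN.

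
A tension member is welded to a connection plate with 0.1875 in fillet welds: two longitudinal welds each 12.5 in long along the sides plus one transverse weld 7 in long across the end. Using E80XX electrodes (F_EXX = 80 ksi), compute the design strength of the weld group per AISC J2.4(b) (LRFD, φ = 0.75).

φR_n ≈ 153 kips

t_e = 0.707 × 0.1875 = 0.1326 in.
R_nwl = 0.6 × 80 × 0.1326 × 25 = 159.1 kips (longitudinal, 2 welds).
R_nwt = 0.6 × 80 × 0.1326 × 7 = 44.54 kips (transverse, base value).
(i) R_nwl + R_nwt = 203.6 kips; (ii) 0.85 R_nwl + 1.5 R_nwt = 202 kips.
R_n = max = 203.6 kips [governs: (i)]; φR_n = 152.7 kips.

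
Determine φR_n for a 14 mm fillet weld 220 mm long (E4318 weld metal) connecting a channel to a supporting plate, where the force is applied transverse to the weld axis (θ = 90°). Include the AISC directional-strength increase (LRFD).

E43XX → F_EXX = 430 MPa.
t_e = 0.707 × 14 = 9.898 mm; A_we = 9.898 × 220 = 2178 mm².
Directional factor: 1.0 + 0.5 sin^1.5(90°) = 1.5.
F_nw = 0.6 × 430 × 1.5 = 387 MPa.
φR_n = 0.75 × 387 × 2178 × 10⁻³ = 632 kN.

φR_n ≈ 632 kN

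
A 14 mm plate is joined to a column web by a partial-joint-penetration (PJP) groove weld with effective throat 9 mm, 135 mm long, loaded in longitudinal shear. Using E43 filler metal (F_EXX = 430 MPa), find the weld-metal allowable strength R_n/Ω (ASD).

Effective throat (given) t_e = 9 mm.
A_we = 9 × 135 = 1215 mm².
F_nw = 0.6 F_EXX = 258 MPa.
R_n/Ω = (258 × 1215) / 2.0 × 10⁻³ = 156.7 kN.

R_n/Ω ≈ 157 kN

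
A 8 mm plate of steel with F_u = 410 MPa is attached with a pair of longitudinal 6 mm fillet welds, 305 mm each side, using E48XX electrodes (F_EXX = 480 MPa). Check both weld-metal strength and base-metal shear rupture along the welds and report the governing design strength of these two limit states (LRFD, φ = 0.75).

t_e = 0.707 × 6 = 4.242 mm; L = 610 mm.
Weld metal: φR_n = 0.75 × 0.6 × 480 × 4.242 × 610 × 10⁻³ = 558.9 kN.
Base metal (shear rupture): φR_n = 0.75 × 0.6 × 410 × 8 × 610 × 10⁻³ = 900.4 kN.
Governing: weld metal.

φR_n ≈ 559 kN (weld metal governs)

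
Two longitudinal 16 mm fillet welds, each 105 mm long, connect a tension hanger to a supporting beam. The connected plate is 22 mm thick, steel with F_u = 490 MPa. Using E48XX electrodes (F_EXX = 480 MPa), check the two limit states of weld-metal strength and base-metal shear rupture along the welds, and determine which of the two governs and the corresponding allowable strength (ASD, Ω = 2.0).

R_n/Ω ≈ 342 kN (weld metal governs)

t_e = 0.707 × 16 = 11.31 mm; L = 210 mm.
Weld metal: R_n/Ω = (1/2.0) × 0.6 × 480 × 11.31 × 210 × 10⁻³ = 342.1 kN.
Base metal (shear rupture): R_n/Ω = (1/2.0) × 0.6 × 490 × 22 × 210 × 10⁻³ = 679.1 kN.
Governing: weld metal.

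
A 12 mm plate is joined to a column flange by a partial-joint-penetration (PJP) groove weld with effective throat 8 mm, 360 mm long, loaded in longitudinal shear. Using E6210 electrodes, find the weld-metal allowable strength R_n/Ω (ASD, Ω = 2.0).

E62XX → F_EXX = 620 MPa.
Effective throat (given) t_e = 8 mm.
A_we = 8 × 360 = 2880 mm².
F_nw = 0.6 F_EXX = 372 MPa.
R_n/Ω = (372 × 2880) / 2.0 × 10⁻³ = 535.7 kN.

R_n/Ω ≈ 536 kN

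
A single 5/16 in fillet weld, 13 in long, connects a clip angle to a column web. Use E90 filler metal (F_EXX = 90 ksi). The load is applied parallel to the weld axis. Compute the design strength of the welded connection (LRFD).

φR_n ≈ 116 kip

Effective throat t_e = 0.707 × 0.3125 = 0.2209 in.
Total length L = 13 in; A_we = 0.2209 × 13 = 2.872 in².
F_nw = 0.6 F_EXX = 0.6 × 90 = 54 ksi.
φR_n = 0.75 × 54 × 2.872 = 116.3 kip.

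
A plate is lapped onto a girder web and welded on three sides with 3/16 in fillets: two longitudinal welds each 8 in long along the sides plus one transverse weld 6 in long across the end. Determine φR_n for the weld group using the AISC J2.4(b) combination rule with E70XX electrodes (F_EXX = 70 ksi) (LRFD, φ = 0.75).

φR_n ≈ 94.4 kip

t_e = 0.707 × 0.1875 = 0.1326 in.
R_nwl = 0.6 × 70 × 0.1326 × 16 = 89.08 kip (longitudinal, 2 welds).
R_nwt = 0.6 × 70 × 0.1326 × 6 = 33.41 kip (transverse, base value).
(i) R_nwl + R_nwt = 122.5 kip; (ii) 0.85 R_nwl + 1.5 R_nwt = 125.8 kip.
R_n = max = 125.8 kip [governs: (ii)]; φR_n = 94.37 kip.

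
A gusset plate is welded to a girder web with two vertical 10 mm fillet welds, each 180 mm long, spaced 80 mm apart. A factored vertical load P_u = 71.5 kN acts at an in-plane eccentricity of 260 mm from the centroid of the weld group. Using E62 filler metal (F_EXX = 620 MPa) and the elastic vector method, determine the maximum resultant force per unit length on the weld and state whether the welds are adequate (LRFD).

Total weld length L_w = 360 mm. Treat welds as unit-width lines.
Polar moment about centroid: J = 2[d³/12 + d(b/2)²] = 2[180³/12 + 180×40²] = 1548000 mm³.
Direct shear f_v = P/L_w = 71.5×10³ / 360 = 198.6 N/mm (vertical).
Torsion M = P·e = 71.5×10³ × 260 = 18590000 N·mm.
Critical point at (x, y) = (40, 90) from centroid. f_tx = M·y/J = 1081 N/mm; f_ty = M·x/J = 480.4 N/mm.
Resultant f_max = √[f_tx² + (f_v + f_ty)²] = √[1081² + (198.6 + 480.4)²] = 1276 N/mm.
Capacity per unit length: φr_n = 0.75 × 0.6 × 620 × (0.707 × 10) = 1973 N/mm.
1276 ≤ 1973 → adequate.

f_max ≈ 1280 N/mm; adequate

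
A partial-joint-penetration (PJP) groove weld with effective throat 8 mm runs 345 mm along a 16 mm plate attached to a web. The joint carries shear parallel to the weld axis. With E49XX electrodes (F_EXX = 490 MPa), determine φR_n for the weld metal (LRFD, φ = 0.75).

φR_n ≈ 609 kN

Effective throat (given) t_e = 8 mm.
A_we = 8 × 345 = 2760 mm².
F_nw = 0.6 F_EXX = 294 MPa.
φR_n = 0.75 × 294 × 2760 × 10⁻³ = 608.6 kN.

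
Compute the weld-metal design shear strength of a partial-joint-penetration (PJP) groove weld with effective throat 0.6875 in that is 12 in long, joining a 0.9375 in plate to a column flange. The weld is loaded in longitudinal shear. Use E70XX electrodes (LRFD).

E70XX → F_EXX = 70 ksi.
Effective throat (given) t_e = 0.6875 in.
A_we = 0.6875 × 12 = 8.25 in².
F_nw = 0.6 F_EXX = 42 ksi.
φR_n = 0.75 × 42 × 8.25 = 259.9 kips.

φR_n ≈ 260 kips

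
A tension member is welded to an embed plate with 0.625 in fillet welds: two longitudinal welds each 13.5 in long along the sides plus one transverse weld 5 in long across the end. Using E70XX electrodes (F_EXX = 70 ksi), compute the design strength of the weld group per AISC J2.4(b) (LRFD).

φR_n ≈ 445 kips

t_e = 0.707 × 0.625 = 0.4419 in.
R_nwl = 0.6 × 70 × 0.4419 × 27 = 501.1 kips (longitudinal, 2 welds).
R_nwt = 0.6 × 70 × 0.4419 × 5 = 92.79 kips (transverse, base value).
(i) R_nwl + R_nwt = 593.9 kips; (ii) 0.85 R_nwl + 1.5 R_nwt = 565.1 kips.
R_n = max = 593.9 kips [governs: (i)]; φR_n = 445.4 kips.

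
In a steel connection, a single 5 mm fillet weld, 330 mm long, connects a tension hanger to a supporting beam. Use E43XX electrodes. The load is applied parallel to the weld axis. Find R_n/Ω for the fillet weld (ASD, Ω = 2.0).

R_n/Ω ≈ 150 kN

E43XX → F_EXX = 430 MPa.
Effective throat t_e = 0.707 × 5 = 3.535 mm.
Total length L = 330 mm; A_we = 3.535 × 330 = 1167 mm².
F_nw = 0.6 F_EXX = 0.6 × 430 = 258 MPa.
R_n = 258 × 1167 × 10⁻³ = 301 kN; R_n/Ω = 301/2.0 = 150.5 kN.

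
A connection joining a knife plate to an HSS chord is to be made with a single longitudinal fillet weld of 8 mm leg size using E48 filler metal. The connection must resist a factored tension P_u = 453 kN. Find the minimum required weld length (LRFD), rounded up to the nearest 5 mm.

L = 375 mm

E48XX → F_EXX = 480 MPa.
Throat t_e = 0.707 × 8 = 5.656 mm.
φr_n = 0.75 × 0.6 × 480 × 5.656 × 10⁻³ = 1.222 kN/mm.
L_req = P_u / φr_n = 453 / 1.222 = 370.8 mm total.
Round up → use L = 375 mm.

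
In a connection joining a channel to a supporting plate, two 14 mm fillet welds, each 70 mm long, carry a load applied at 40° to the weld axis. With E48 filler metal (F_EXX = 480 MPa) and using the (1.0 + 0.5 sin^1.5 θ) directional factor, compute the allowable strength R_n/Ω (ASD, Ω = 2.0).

R_n/Ω ≈ 251 kN

t_e = 0.707 × 14 = 9.898 mm; A_we = 9.898 × 140 = 1386 mm².
Directional factor: 1.0 + 0.5 sin^1.5(40°) = 1.258.
F_nw = 0.6 × 480 × 1.258 = 362.2 MPa.
R_n/Ω = (362.2 × 1386) / 2.0 × 10⁻³ = 251 kN.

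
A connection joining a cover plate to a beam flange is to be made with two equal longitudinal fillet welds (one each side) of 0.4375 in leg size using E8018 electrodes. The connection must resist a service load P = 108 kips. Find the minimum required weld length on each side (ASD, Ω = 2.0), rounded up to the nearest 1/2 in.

L = 7.5 in on each side

E80XX → F_EXX = 80 ksi.
Throat t_e = 0.707 × 0.4375 = 0.3093 in.
r_n/Ω = (0.6 × 80 × 0.3093) / 2.0 = 7.423 kip/in.
L_req = P / (r_n/Ω) = 108 / 7.423 = 14.55 in total.
Per side: 14.55 / 2 = 7.274 in.
Round up → use L = 7.5 in on each side.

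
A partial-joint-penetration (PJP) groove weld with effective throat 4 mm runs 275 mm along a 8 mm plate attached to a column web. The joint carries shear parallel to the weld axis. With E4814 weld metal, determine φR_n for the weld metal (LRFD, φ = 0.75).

E48XX → F_EXX = 480 MPa.
Effective throat (given) t_e = 4 mm.
A_we = 4 × 275 = 1100 mm².
F_nw = 0.6 F_EXX = 288 MPa.
φR_n = 0.75 × 288 × 1100 × 10⁻³ = 237.6 kN.

φR_n ≈ 238 kN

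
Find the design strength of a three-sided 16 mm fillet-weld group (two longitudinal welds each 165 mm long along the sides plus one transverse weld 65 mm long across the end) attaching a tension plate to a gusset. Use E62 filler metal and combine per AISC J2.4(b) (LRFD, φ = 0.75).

E62XX → F_EXX = 620 MPa.
t_e = 0.707 × 16 = 11.31 mm.
R_nwl = 0.6 × 620 × 11.31 × 330 × 10⁻³ = 1389 kN (longitudinal, 2 welds).
R_nwt = 0.6 × 620 × 11.31 × 65 × 10⁻³ = 273.5 kN (transverse, base value).
(i) R_nwl + R_nwt = 1662 kN; (ii) 0.85 R_nwl + 1.5 R_nwt = 1591 kN.
R_n = max = 1662 kN [governs: (i)]; φR_n = 1247 kN.

φR_n ≈ 1250 kN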